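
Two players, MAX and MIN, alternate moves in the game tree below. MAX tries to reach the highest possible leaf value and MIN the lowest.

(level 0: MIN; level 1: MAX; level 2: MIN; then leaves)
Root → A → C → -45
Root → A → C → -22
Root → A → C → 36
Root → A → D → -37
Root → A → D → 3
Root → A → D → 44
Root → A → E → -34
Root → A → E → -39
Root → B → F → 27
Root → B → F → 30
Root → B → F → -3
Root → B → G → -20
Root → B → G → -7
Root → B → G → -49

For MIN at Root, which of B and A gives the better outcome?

F (MIN): min(27, 30, -3) = -3
G (MIN): min(-20, -7, -49) = -49
B (MAX): max(-3, -49) = -3
C (MIN): min(-45, -22, 36) = -45
D (MIN): min(-37, 3, 44) = -37
E (MIN): min(-34, -39) = -39
A (MAX): max(-45, -37, -39) = -37
MIN prefers the lower value; B=-3, A=-37. A is better since -37 < -3.

A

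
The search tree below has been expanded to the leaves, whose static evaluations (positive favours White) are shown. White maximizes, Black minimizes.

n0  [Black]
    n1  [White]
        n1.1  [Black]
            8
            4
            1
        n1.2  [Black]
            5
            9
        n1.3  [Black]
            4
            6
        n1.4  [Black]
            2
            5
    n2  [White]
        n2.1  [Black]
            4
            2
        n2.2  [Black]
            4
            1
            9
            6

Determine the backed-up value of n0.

n1.1 (Black): min(8, 4, 1) = 1
n1.2 (Black): min(5, 9) = 5
n1.3 (Black): min(4, 6) = 4
n1.4 (Black): min(2, 5) = 2
n1 (White): max(1, 5, 4, 2) = 5
n2.1 (Black): min(4, 2) = 2
n2.2 (Black): min(4, 1, 9, 6) = 1
n2 (White): max(2, 1) = 2
n0 (Black): min(5, 2) = 2

2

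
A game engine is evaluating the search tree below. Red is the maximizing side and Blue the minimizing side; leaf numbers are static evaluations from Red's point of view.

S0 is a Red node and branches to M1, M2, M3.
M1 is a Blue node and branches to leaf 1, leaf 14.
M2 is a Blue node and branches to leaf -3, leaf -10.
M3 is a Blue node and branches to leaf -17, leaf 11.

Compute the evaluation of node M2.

M2 (Blue): min(-3, -10) = -10

-10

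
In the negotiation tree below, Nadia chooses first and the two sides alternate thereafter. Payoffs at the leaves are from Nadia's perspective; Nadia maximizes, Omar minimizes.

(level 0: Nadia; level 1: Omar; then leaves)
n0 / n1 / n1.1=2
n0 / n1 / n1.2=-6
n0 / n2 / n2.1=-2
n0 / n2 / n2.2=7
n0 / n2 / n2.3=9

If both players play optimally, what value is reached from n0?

n1 (Omar): min(2, -6) = -6
n2 (Omar): min(-2, 7, 9) = -2
n0 (Nadia): max(-6, -2) = -2

-2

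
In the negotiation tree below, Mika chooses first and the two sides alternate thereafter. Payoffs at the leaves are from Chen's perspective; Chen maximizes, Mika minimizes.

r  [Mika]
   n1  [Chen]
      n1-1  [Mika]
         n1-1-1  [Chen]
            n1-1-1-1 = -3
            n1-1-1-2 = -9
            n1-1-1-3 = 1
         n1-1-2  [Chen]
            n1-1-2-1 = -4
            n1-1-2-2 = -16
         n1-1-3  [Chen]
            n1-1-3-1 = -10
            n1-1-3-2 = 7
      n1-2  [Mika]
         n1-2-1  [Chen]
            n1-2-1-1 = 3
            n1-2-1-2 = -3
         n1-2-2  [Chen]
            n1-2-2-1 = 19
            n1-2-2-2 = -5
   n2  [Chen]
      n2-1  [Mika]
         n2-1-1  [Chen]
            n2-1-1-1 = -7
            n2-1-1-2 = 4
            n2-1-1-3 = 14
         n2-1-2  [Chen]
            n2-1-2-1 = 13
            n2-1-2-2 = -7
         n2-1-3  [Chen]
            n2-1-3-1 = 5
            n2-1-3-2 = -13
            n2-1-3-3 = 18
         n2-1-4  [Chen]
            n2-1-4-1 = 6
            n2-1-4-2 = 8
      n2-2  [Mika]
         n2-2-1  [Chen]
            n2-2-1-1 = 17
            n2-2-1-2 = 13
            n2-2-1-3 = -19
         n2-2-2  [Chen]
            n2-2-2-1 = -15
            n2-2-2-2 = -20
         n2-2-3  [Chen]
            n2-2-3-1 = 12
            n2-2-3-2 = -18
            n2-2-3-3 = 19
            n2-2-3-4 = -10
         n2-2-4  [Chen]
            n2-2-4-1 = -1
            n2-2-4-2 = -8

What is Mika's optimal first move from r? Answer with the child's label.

n1-1-1 (Chen): max(-3, -9, 1) = 1
n1-1-2 (Chen): max(-4, -16) = -4
n1-1-3 (Chen): max(-10, 7) = 7
n1-1 (Mika): min(1, -4, 7) = -4
n1-2-1 (Chen): max(3, -3) = 3
n1-2-2 (Chen): max(19, -5) = 19
n1-2 (Mika): min(3, 19) = 3
n1 (Chen): max(-4, 3) = 3
n2-1-1 (Chen): max(-7, 4, 14) = 14
n2-1-2 (Chen): max(13, -7) = 13
n2-1-3 (Chen): max(5, -13, 18) = 18
n2-1-4 (Chen): max(6, 8) = 8
n2-1 (Mika): min(14, 13, 18, 8) = 8
n2-2-1 (Chen): max(17, 13, -19) = 17
n2-2-2 (Chen): max(-15, -20) = -15
n2-2-3 (Chen): max(12, -18, 19, -10) = 19
n2-2-4 (Chen): max(-1, -8) = -1
n2-2 (Mika): min(17, -15, 19, -1) = -15
n2 (Chen): max(8, -15) = 8
r (Mika): min(3, 8) = 3
Mika at r wants the lowest of {n1=3, n2=8}, so chooses n1.

n1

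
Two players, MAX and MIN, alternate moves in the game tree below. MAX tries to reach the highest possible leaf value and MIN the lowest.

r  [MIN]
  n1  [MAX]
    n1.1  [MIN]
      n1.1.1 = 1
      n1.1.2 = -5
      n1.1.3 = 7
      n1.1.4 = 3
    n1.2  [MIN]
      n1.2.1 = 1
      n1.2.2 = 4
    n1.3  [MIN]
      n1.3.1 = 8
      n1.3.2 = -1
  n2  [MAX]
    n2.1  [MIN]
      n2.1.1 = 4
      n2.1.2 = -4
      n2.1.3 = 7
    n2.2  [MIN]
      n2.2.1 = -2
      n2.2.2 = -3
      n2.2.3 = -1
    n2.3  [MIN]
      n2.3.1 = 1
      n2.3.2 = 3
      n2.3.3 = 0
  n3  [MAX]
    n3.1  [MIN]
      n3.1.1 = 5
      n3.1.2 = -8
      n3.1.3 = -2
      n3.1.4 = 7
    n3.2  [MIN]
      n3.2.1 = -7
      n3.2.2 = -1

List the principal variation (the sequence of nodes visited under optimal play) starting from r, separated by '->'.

n1.1 (MIN): min(1, -5, 7, 3) = -5
n1.2 (MIN): min(1, 4) = 1
n1.3 (MIN): min(8, -1) = -1
n1 (MAX): max(-5, 1, -1) = 1
n2.1 (MIN): min(4, -4, 7) = -4
n2.2 (MIN): min(-2, -3, -1) = -3
n2.3 (MIN): min(1, 3, 0) = 0
n2 (MAX): max(-4, -3, 0) = 0
n3.1 (MIN): min(5, -8, -2, 7) = -8
n3.2 (MIN): min(-7, -1) = -7
n3 (MAX): max(-8, -7) = -7
r (MIN): min(1, 0, -7) = -7
At r, MIN picks n3 (lowest: -7).
At n3, MAX picks n3.2 (highest: -7).
At n3.2, MIN picks n3.2.1 (lowest: -7).
Terminal value -7.

r -> n3 -> n3.2 -> n3.2.1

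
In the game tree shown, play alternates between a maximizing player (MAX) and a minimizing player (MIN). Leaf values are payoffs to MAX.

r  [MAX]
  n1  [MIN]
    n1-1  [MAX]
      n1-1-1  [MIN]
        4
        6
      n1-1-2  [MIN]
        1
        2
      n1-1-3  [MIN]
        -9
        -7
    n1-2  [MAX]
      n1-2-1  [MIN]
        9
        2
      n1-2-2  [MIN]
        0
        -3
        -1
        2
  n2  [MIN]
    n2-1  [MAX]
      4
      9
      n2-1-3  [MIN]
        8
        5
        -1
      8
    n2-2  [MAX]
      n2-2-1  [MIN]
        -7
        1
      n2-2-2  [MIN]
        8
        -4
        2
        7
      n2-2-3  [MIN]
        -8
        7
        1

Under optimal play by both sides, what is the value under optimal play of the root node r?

2

n1-1-1 (MIN): min(4, 6) = 4
n1-1-2 (MIN): min(1, 2) = 1
n1-1-3 (MIN): min(-9, -7) = -9
n1-1 (MAX): max(4, 1, -9) = 4
n1-2-1 (MIN): min(9, 2) = 2
n1-2-2 (MIN): min(0, -3, -1, 2) = -3
n1-2 (MAX): max(2, -3) = 2
n1 (MIN): min(4, 2) = 2
n2-1-3 (MIN): min(8, 5, -1) = -1
n2-1 (MAX): max(4, 9, -1, 8) = 9
n2-2-1 (MIN): min(-7, 1) = -7
n2-2-2 (MIN): min(8, -4, 2, 7) = -4
n2-2-3 (MIN): min(-8, 7, 1) = -8
n2-2 (MAX): max(-7, -4, -8) = -4
n2 (MIN): min(9, -4) = -4
r (MAX): max(2, -4) = 2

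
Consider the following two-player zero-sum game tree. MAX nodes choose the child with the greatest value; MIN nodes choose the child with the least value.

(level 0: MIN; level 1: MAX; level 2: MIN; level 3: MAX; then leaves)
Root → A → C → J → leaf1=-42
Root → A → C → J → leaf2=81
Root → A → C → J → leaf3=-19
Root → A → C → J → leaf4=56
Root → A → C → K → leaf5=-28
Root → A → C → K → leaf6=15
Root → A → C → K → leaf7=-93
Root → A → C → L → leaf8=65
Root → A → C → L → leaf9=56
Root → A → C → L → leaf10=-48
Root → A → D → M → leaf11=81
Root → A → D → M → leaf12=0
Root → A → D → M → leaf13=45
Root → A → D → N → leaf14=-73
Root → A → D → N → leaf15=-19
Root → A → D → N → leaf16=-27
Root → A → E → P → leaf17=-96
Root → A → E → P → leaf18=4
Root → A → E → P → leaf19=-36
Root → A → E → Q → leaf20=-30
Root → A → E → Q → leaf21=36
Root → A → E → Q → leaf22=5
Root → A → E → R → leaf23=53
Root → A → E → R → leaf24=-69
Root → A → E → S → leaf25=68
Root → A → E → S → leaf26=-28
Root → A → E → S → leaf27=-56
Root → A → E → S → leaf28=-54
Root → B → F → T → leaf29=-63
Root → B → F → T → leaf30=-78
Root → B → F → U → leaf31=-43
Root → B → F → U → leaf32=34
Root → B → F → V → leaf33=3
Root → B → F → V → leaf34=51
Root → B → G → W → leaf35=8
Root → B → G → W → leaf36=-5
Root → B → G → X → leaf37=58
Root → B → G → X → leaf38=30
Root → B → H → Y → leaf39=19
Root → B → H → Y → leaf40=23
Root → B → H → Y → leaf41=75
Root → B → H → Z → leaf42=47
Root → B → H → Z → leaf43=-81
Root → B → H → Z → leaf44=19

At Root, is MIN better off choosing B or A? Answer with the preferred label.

T (MAX): max(-63, -78) = -63
U (MAX): max(-43, 34) = 34
V (MAX): max(3, 51) = 51
F (MIN): min(-63, 34, 51) = -63
W (MAX): max(8, -5) = 8
X (MAX): max(58, 30) = 58
G (MIN): min(8, 58) = 8
Y (MAX): max(19, 23, 75) = 75
Z (MAX): max(47, -81, 19) = 47
H (MIN): min(75, 47) = 47
B (MAX): max(-63, 8, 47) = 47
J (MAX): max(-42, 81, -19, 56) = 81
K (MAX): max(-28, 15, -93) = 15
L (MAX): max(65, 56, -48) = 65
C (MIN): min(81, 15, 65) = 15
M (MAX): max(81, 0, 45) = 81
N (MAX): max(-73, -19, -27) = -19
D (MIN): min(81, -19) = -19
P (MAX): max(-96, 4, -36) = 4
Q (MAX): max(-30, 36, 5) = 36
R (MAX): max(53, -69) = 53
S (MAX): max(68, -28, -56, -54) = 68
E (MIN): min(4, 36, 53, 68) = 4
A (MAX): max(15, -19, 4) = 15
MIN prefers the lower value; B=47, A=15. A is better since 15 < 47.

A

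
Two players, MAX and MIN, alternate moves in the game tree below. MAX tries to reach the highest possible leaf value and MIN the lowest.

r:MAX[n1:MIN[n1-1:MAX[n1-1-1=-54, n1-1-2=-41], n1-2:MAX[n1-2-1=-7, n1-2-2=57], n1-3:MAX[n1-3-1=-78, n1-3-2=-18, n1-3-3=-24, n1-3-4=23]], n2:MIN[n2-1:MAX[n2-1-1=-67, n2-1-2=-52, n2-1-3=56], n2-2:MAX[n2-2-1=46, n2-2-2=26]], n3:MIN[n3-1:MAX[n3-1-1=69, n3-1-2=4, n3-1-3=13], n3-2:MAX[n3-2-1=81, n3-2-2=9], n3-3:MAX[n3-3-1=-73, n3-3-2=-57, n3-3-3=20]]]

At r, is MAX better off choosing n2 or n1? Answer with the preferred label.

n2-1 (MAX): max(-67, -52, 56) = 56
n2-2 (MAX): max(46, 26) = 46
n2 (MIN): min(56, 46) = 46
n1-1 (MAX): max(-54, -41) = -41
n1-2 (MAX): max(-7, 57) = 57
n1-3 (MAX): max(-78, -18, -24, 23) = 23
n1 (MIN): min(-41, 57, 23) = -41
MAX prefers the higher value; n2=46, n1=-41. n2 is better since 46 > -41.

n2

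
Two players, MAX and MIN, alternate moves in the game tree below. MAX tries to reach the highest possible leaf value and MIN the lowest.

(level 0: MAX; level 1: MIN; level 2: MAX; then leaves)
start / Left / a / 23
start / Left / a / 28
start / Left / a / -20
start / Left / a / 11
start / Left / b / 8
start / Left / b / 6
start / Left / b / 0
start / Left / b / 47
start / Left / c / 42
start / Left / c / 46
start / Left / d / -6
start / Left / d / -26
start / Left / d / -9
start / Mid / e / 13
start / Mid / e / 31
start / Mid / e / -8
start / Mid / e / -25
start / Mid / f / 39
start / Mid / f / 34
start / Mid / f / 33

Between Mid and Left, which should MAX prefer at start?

Mid

e (MAX): max(13, 31, -8, -25) = 31
f (MAX): max(39, 34, 33) = 39
Mid (MIN): min(31, 39) = 31
a (MAX): max(23, 28, -20, 11) = 28
b (MAX): max(8, 6, 0, 47) = 47
c (MAX): max(42, 46) = 46
d (MAX): max(-6, -26, -9) = -6
Left (MIN): min(28, 47, 46, -6) = -6
MAX prefers the higher value; Mid=31, Left=-6. Mid is better since 31 > -6.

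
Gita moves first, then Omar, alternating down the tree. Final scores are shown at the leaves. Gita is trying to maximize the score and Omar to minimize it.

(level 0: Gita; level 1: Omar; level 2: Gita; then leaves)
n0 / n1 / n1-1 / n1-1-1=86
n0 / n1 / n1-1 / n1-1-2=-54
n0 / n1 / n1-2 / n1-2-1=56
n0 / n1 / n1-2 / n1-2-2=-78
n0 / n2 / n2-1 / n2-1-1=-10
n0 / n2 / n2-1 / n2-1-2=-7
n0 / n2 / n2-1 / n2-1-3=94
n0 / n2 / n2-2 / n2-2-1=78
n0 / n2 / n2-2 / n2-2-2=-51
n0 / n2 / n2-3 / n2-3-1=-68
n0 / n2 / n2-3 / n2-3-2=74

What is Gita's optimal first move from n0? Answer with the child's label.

n2

n1-1 (Gita): max(86, -54) = 86
n1-2 (Gita): max(56, -78) = 56
n1 (Omar): min(86, 56) = 56
n2-1 (Gita): max(-10, -7, 94) = 94
n2-2 (Gita): max(78, -51) = 78
n2-3 (Gita): max(-68, 74) = 74
n2 (Omar): min(94, 78, 74) = 74
n0 (Gita): max(56, 74) = 74
Gita at n0 wants the highest of {n1=56, n2=74}, so chooses n2.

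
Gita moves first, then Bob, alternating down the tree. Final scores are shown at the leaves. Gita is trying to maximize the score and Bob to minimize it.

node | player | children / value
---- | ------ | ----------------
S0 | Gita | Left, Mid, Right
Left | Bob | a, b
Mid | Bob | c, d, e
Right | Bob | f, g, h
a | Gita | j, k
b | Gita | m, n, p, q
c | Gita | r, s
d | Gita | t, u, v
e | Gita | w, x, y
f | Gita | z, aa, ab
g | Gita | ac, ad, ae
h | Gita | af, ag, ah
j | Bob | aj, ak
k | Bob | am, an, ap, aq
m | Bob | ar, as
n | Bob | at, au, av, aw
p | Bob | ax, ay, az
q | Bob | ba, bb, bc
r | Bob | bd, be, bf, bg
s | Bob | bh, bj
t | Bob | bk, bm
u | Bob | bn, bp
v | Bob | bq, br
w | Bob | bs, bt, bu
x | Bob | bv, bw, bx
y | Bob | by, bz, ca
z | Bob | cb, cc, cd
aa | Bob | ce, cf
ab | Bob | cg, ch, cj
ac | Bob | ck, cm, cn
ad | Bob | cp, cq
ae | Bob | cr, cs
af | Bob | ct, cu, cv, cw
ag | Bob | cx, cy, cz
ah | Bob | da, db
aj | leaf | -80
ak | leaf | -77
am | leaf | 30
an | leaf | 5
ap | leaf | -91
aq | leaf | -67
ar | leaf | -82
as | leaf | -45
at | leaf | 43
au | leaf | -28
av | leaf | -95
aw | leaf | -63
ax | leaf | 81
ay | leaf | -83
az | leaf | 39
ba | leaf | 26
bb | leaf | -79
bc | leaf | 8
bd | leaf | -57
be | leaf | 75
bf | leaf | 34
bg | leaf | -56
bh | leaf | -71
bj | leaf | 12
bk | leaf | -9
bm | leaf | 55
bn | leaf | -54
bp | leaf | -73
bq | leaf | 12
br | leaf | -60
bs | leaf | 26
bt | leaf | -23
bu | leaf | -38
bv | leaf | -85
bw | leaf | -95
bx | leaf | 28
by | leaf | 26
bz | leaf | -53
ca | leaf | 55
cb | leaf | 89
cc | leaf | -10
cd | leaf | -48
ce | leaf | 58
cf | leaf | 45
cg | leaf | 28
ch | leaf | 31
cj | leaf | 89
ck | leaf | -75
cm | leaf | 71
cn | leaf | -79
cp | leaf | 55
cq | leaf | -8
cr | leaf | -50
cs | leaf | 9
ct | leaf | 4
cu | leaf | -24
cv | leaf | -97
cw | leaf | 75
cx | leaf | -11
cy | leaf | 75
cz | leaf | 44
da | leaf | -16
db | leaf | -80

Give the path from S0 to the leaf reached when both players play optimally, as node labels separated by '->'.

S0 -> Right -> h -> ag -> cx

j (Bob): min(-80, -77) = -80
k (Bob): min(30, 5, -91, -67) = -91
a (Gita): max(-80, -91) = -80
m (Bob): min(-82, -45) = -82
n (Bob): min(43, -28, -95, -63) = -95
p (Bob): min(81, -83, 39) = -83
q (Bob): min(26, -79, 8) = -79
b (Gita): max(-82, -95, -83, -79) = -79
Left (Bob): min(-80, -79) = -80
r (Bob): min(-57, 75, 34, -56) = -57
s (Bob): min(-71, 12) = -71
c (Gita): max(-57, -71) = -57
t (Bob): min(-9, 55) = -9
u (Bob): min(-54, -73) = -73
v (Bob): min(12, -60) = -60
d (Gita): max(-9, -73, -60) = -9
w (Bob): min(26, -23, -38) = -38
x (Bob): min(-85, -95, 28) = -95
y (Bob): min(26, -53, 55) = -53
e (Gita): max(-38, -95, -53) = -38
Mid (Bob): min(-57, -9, -38) = -57
z (Bob): min(89, -10, -48) = -48
aa (Bob): min(58, 45) = 45
ab (Bob): min(28, 31, 89) = 28
f (Gita): max(-48, 45, 28) = 45
ac (Bob): min(-75, 71, -79) = -79
ad (Bob): min(55, -8) = -8
ae (Bob): min(-50, 9) = -50
g (Gita): max(-79, -8, -50) = -8
af (Bob): min(4, -24, -97, 75) = -97
ag (Bob): min(-11, 75, 44) = -11
ah (Bob): min(-16, -80) = -80
h (Gita): max(-97, -11, -80) = -11
Right (Bob): min(45, -8, -11) = -11
S0 (Gita): max(-80, -57, -11) = -11
At S0, Gita picks Right (highest: -11).
At Right, Bob picks h (lowest: -11).
At h, Gita picks ag (highest: -11).
At ag, Bob picks cx (lowest: -11).
Terminal value -11.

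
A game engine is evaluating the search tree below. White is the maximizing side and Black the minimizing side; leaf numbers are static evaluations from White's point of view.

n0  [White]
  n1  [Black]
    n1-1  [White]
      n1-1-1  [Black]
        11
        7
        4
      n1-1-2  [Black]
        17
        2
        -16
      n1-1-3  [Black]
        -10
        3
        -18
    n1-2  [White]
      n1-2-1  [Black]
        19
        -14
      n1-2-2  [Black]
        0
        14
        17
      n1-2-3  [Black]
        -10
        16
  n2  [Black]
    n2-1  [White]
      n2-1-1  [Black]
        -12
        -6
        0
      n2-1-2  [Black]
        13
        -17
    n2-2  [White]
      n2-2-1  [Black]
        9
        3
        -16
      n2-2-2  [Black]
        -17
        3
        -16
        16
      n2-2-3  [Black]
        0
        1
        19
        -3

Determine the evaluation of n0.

0

n1-1-1 (Black): min(11, 7, 4) = 4
n1-1-2 (Black): min(17, 2, -16) = -16
n1-1-3 (Black): min(-10, 3, -18) = -18
n1-1 (White): max(4, -16, -18) = 4
n1-2-1 (Black): min(19, -14) = -14
n1-2-2 (Black): min(0, 14, 17) = 0
n1-2-3 (Black): min(-10, 16) = -10
n1-2 (White): max(-14, 0, -10) = 0
n1 (Black): min(4, 0) = 0
n2-1-1 (Black): min(-12, -6, 0) = -12
n2-1-2 (Black): min(13, -17) = -17
n2-1 (White): max(-12, -17) = -12
n2-2-1 (Black): min(9, 3, -16) = -16
n2-2-2 (Black): min(-17, 3, -16, 16) = -17
n2-2-3 (Black): min(0, 1, 19, -3) = -3
n2-2 (White): max(-16, -17, -3) = -3
n2 (Black): min(-12, -3) = -12
n0 (White): max(0, -12) = 0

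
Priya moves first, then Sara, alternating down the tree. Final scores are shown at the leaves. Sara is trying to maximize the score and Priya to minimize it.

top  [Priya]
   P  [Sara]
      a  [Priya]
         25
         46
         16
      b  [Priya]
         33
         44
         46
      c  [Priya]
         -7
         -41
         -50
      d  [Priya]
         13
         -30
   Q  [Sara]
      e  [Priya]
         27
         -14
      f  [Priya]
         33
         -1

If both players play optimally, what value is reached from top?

a (Priya): min(25, 46, 16) = 16
b (Priya): min(33, 44, 46) = 33
c (Priya): min(-7, -41, -50) = -50
d (Priya): min(13, -30) = -30
P (Sara): max(16, 33, -50, -30) = 33
e (Priya): min(27, -14) = -14
f (Priya): min(33, -1) = -1
Q (Sara): max(-14, -1) = -1
top (Priya): min(33, -1) = -1

-1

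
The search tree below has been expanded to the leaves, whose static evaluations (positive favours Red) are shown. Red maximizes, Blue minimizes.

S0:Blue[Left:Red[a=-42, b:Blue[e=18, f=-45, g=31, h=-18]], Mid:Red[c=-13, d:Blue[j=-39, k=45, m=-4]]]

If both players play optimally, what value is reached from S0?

b (Blue): min(18, -45, 31, -18) = -45
Left (Red): max(-42, -45) = -42
d (Blue): min(-39, 45, -4) = -39
Mid (Red): max(-13, -39) = -13
S0 (Blue): min(-42, -13) = -42

-42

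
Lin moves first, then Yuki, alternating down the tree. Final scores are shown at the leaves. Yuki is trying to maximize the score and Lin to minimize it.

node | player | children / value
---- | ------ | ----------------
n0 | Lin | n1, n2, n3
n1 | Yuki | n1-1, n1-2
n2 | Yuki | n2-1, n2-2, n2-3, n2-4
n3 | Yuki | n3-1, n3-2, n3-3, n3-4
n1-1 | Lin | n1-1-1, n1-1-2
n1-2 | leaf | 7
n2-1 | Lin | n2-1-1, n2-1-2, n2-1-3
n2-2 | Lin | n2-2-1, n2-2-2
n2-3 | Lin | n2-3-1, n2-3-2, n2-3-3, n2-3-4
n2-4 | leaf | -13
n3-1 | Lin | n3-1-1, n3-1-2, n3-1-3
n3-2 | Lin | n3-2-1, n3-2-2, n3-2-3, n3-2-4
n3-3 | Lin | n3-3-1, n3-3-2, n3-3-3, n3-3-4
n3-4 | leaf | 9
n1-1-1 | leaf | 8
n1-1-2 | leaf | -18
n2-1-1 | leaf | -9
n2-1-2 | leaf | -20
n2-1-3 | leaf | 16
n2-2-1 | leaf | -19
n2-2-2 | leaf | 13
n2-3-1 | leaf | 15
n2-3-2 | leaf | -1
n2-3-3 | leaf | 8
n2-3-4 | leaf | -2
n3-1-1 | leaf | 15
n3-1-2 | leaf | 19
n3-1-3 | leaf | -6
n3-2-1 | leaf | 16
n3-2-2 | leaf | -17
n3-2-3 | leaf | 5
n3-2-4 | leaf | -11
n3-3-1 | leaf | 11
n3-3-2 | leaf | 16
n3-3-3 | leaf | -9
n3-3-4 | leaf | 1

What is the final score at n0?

n1-1 (Lin): min(8, -18) = -18
n1 (Yuki): max(-18, 7) = 7
n2-1 (Lin): min(-9, -20, 16) = -20
n2-2 (Lin): min(-19, 13) = -19
n2-3 (Lin): min(15, -1, 8, -2) = -2
n2 (Yuki): max(-20, -19, -2, -13) = -2
n3-1 (Lin): min(15, 19, -6) = -6
n3-2 (Lin): min(16, -17, 5, -11) = -17
n3-3 (Lin): min(11, 16, -9, 1) = -9
n3 (Yuki): max(-6, -17, -9, 9) = 9
n0 (Lin): min(7, -2, 9) = -2

-2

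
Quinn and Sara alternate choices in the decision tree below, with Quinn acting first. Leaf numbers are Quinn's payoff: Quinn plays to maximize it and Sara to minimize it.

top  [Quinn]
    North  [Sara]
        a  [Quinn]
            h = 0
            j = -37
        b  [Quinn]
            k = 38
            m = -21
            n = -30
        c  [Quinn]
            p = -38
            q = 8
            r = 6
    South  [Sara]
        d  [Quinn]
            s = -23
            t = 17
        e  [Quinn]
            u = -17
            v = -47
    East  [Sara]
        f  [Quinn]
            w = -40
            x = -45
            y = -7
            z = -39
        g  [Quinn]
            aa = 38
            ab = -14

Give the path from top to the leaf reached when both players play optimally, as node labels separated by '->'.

top -> North -> a -> h

a (Quinn): max(0, -37) = 0
b (Quinn): max(38, -21, -30) = 38
c (Quinn): max(-38, 8, 6) = 8
North (Sara): min(0, 38, 8) = 0
d (Quinn): max(-23, 17) = 17
e (Quinn): max(-17, -47) = -17
South (Sara): min(17, -17) = -17
f (Quinn): max(-40, -45, -7, -39) = -7
g (Quinn): max(38, -14) = 38
East (Sara): min(-7, 38) = -7
top (Quinn): max(0, -17, -7) = 0
At top, Quinn picks North (highest: 0).
At North, Sara picks a (lowest: 0).
At a, Quinn picks h (highest: 0).
Terminal value 0.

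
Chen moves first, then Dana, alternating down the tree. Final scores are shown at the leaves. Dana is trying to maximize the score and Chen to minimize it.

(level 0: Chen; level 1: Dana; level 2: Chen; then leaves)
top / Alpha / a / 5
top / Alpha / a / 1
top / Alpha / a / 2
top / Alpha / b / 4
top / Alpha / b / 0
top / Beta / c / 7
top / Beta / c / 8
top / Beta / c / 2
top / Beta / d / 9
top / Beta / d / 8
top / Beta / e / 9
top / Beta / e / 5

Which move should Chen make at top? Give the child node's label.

a (Chen): min(5, 1, 2) = 1
b (Chen): min(4, 0) = 0
Alpha (Dana): max(1, 0) = 1
c (Chen): min(7, 8, 2) = 2
d (Chen): min(9, 8) = 8
e (Chen): min(9, 5) = 5
Beta (Dana): max(2, 8, 5) = 8
top (Chen): min(1, 8) = 1
Chen at top wants the lowest of {Alpha=1, Beta=8}, so chooses Alpha.

Alpha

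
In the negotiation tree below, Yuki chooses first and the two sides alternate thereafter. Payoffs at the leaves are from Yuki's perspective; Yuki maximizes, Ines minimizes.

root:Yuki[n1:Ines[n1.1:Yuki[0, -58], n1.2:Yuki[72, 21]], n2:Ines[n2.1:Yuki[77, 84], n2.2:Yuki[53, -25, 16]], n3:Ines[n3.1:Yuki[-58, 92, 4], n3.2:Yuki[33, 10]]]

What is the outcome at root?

53

n1.1 (Yuki): max(0, -58) = 0
n1.2 (Yuki): max(72, 21) = 72
n1 (Ines): min(0, 72) = 0
n2.1 (Yuki): max(77, 84) = 84
n2.2 (Yuki): max(53, -25, 16) = 53
n2 (Ines): min(84, 53) = 53
n3.1 (Yuki): max(-58, 92, 4) = 92
n3.2 (Yuki): max(33, 10) = 33
n3 (Ines): min(92, 33) = 33
root (Yuki): max(0, 53, 33) = 53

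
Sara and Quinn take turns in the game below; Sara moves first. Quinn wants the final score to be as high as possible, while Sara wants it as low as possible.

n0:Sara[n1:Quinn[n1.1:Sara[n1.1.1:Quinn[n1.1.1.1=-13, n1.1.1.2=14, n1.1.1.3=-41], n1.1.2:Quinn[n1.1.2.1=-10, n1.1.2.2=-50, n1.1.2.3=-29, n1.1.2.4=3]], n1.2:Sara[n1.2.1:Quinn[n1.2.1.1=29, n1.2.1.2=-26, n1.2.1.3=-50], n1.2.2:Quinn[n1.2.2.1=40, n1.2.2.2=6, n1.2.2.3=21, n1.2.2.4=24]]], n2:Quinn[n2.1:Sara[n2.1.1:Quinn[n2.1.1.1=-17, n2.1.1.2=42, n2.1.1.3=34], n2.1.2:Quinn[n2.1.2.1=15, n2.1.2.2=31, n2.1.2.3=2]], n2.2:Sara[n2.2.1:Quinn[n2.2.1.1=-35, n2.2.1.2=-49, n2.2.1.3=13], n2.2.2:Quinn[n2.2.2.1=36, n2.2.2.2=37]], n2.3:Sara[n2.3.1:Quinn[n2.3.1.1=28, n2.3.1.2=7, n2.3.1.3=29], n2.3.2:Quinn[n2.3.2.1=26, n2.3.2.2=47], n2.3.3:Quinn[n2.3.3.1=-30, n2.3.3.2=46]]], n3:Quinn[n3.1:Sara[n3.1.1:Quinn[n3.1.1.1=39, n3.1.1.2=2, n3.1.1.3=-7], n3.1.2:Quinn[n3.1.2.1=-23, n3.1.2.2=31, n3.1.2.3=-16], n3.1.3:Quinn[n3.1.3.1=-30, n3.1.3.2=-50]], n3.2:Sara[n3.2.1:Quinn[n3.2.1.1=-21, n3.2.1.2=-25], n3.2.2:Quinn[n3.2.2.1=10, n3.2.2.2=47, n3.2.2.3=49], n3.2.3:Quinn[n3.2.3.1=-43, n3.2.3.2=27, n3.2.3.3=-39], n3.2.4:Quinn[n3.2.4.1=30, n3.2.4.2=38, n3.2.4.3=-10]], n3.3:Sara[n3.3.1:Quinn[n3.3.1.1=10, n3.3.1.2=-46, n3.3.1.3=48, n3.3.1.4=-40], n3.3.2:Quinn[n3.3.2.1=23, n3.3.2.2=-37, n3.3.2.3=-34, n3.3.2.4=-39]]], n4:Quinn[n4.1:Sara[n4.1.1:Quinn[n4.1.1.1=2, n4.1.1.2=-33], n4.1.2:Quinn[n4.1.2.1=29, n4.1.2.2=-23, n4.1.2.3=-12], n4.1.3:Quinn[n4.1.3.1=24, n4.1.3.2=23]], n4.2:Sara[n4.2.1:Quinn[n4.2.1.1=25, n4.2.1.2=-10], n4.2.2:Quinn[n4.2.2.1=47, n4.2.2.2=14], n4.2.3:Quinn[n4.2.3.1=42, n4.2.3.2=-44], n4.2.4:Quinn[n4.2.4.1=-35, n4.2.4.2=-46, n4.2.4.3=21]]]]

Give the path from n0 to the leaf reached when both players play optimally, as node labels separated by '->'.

n1.1.1 (Quinn): max(-13, 14, -41) = 14
n1.1.2 (Quinn): max(-10, -50, -29, 3) = 3
n1.1 (Sara): min(14, 3) = 3
n1.2.1 (Quinn): max(29, -26, -50) = 29
n1.2.2 (Quinn): max(40, 6, 21, 24) = 40
n1.2 (Sara): min(29, 40) = 29
n1 (Quinn): max(3, 29) = 29
n2.1.1 (Quinn): max(-17, 42, 34) = 42
n2.1.2 (Quinn): max(15, 31, 2) = 31
n2.1 (Sara): min(42, 31) = 31
n2.2.1 (Quinn): max(-35, -49, 13) = 13
n2.2.2 (Quinn): max(36, 37) = 37
n2.2 (Sara): min(13, 37) = 13
n2.3.1 (Quinn): max(28, 7, 29) = 29
n2.3.2 (Quinn): max(26, 47) = 47
n2.3.3 (Quinn): max(-30, 46) = 46
n2.3 (Sara): min(29, 47, 46) = 29
n2 (Quinn): max(31, 13, 29) = 31
n3.1.1 (Quinn): max(39, 2, -7) = 39
n3.1.2 (Quinn): max(-23, 31, -16) = 31
n3.1.3 (Quinn): max(-30, -50) = -30
n3.1 (Sara): min(39, 31, -30) = -30
n3.2.1 (Quinn): max(-21, -25) = -21
n3.2.2 (Quinn): max(10, 47, 49) = 49
n3.2.3 (Quinn): max(-43, 27, -39) = 27
n3.2.4 (Quinn): max(30, 38, -10) = 38
n3.2 (Sara): min(-21, 49, 27, 38) = -21
n3.3.1 (Quinn): max(10, -46, 48, -40) = 48
n3.3.2 (Quinn): max(23, -37, -34, -39) = 23
n3.3 (Sara): min(48, 23) = 23
n3 (Quinn): max(-30, -21, 23) = 23
n4.1.1 (Quinn): max(2, -33) = 2
n4.1.2 (Quinn): max(29, -23, -12) = 29
n4.1.3 (Quinn): max(24, 23) = 24
n4.1 (Sara): min(2, 29, 24) = 2
n4.2.1 (Quinn): max(25, -10) = 25
n4.2.2 (Quinn): max(47, 14) = 47
n4.2.3 (Quinn): max(42, -44) = 42
n4.2.4 (Quinn): max(-35, -46, 21) = 21
n4.2 (Sara): min(25, 47, 42, 21) = 21
n4 (Quinn): max(2, 21) = 21
n0 (Sara): min(29, 31, 23, 21) = 21
At n0, Sara picks n4 (lowest: 21).
At n4, Quinn picks n4.2 (highest: 21).
At n4.2, Sara picks n4.2.4 (lowest: 21).
At n4.2.4, Quinn picks n4.2.4.3 (highest: 21).
Terminal value 21.

n0 -> n4 -> n4.2 -> n4.2.4 -> n4.2.4.3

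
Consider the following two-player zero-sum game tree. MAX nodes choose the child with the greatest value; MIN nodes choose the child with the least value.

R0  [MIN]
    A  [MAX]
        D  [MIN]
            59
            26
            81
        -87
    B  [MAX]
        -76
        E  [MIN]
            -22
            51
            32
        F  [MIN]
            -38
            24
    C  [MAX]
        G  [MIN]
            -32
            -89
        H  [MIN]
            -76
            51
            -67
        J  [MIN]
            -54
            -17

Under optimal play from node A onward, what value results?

26

D (MIN): min(59, 26, 81) = 26
A (MAX): max(26, -87) = 26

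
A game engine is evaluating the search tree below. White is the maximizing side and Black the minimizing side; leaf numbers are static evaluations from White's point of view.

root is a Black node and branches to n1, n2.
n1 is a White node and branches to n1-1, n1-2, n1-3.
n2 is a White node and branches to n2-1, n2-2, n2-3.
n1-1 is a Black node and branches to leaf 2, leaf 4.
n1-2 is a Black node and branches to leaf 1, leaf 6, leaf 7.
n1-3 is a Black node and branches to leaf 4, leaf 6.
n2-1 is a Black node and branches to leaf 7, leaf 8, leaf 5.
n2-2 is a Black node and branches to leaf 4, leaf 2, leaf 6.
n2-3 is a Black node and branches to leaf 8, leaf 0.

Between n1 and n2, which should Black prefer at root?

n1

n1-1 (Black): min(2, 4) = 2
n1-2 (Black): min(1, 6, 7) = 1
n1-3 (Black): min(4, 6) = 4
n1 (White): max(2, 1, 4) = 4
n2-1 (Black): min(7, 8, 5) = 5
n2-2 (Black): min(4, 2, 6) = 2
n2-3 (Black): min(8, 0) = 0
n2 (White): max(5, 2, 0) = 5
Black prefers the lower value; n1=4, n2=5. n1 is better since 4 < 5.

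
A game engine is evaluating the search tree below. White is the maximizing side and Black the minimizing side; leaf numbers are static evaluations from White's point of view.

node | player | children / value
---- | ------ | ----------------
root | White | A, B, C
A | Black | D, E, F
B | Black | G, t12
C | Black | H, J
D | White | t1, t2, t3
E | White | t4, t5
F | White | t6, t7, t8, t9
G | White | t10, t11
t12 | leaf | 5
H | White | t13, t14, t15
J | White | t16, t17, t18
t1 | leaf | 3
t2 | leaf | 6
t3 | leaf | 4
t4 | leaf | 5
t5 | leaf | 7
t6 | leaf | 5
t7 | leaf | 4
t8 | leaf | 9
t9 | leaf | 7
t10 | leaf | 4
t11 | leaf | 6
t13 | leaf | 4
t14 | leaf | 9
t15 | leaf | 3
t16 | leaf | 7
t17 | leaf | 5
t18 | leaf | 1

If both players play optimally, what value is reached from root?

D (White): max(3, 6, 4) = 6
E (White): max(5, 7) = 7
F (White): max(5, 4, 9, 7) = 9
A (Black): min(6, 7, 9) = 6
G (White): max(4, 6) = 6
B (Black): min(6, 5) = 5
H (White): max(4, 9, 3) = 9
J (White): max(7, 5, 1) = 7
C (Black): min(9, 7) = 7
root (White): max(6, 5, 7) = 7

7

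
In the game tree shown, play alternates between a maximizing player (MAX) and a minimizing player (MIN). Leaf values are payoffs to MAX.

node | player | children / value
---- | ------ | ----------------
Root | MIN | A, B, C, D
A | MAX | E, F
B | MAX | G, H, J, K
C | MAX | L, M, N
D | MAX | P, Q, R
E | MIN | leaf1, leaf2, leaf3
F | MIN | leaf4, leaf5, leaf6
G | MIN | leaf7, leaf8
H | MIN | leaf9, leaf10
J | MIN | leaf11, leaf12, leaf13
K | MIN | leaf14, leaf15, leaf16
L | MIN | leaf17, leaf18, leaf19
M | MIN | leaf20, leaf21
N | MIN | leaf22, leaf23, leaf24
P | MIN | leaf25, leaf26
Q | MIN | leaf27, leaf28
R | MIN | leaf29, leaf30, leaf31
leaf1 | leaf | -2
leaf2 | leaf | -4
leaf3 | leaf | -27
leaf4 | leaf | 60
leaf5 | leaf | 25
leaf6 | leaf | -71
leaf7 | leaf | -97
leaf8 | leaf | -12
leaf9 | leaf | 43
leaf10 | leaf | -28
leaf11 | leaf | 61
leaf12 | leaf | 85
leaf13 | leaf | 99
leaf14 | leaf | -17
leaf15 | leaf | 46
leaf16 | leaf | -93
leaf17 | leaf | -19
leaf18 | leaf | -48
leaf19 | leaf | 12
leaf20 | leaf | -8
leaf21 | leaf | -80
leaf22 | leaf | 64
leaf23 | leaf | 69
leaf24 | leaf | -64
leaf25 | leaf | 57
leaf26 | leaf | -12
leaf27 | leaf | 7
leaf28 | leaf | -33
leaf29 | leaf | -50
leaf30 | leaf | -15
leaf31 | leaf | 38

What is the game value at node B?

G (MIN): min(-97, -12) = -97
H (MIN): min(43, -28) = -28
J (MIN): min(61, 85, 99) = 61
K (MIN): min(-17, 46, -93) = -93
B (MAX): max(-97, -28, 61, -93) = 61

61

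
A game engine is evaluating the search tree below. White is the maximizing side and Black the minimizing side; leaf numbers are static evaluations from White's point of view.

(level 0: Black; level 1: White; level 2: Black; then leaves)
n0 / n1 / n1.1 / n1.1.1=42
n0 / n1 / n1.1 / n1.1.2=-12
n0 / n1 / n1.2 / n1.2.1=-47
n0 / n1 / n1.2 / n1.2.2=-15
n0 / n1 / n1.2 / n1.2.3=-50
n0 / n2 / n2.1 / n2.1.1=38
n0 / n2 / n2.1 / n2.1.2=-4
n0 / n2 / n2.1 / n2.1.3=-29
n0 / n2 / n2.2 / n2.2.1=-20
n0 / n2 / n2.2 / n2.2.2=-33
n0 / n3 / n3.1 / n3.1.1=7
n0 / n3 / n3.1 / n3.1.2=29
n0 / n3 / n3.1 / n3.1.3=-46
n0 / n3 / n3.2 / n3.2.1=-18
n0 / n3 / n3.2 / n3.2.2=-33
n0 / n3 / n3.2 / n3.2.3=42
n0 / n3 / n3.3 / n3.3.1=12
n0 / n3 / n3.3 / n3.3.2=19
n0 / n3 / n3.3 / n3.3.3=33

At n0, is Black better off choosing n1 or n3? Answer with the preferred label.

n1

n1.1 (Black): min(42, -12) = -12
n1.2 (Black): min(-47, -15, -50) = -50
n1 (White): max(-12, -50) = -12
n3.1 (Black): min(7, 29, -46) = -46
n3.2 (Black): min(-18, -33, 42) = -33
n3.3 (Black): min(12, 19, 33) = 12
n3 (White): max(-46, -33, 12) = 12
Black prefers the lower value; n1=-12, n3=12. n1 is better since -12 < 12.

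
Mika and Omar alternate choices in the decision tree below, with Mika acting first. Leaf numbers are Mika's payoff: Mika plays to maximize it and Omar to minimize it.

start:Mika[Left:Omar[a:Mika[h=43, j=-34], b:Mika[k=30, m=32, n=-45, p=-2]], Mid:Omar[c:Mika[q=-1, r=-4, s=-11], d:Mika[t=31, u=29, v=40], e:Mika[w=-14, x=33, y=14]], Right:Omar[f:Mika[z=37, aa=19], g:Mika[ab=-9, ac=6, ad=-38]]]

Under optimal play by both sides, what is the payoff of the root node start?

32

a (Mika): max(43, -34) = 43
b (Mika): max(30, 32, -45, -2) = 32
Left (Omar): min(43, 32) = 32
c (Mika): max(-1, -4, -11) = -1
d (Mika): max(31, 29, 40) = 40
e (Mika): max(-14, 33, 14) = 33
Mid (Omar): min(-1, 40, 33) = -1
f (Mika): max(37, 19) = 37
g (Mika): max(-9, 6, -38) = 6
Right (Omar): min(37, 6) = 6
start (Mika): max(32, -1, 6) = 32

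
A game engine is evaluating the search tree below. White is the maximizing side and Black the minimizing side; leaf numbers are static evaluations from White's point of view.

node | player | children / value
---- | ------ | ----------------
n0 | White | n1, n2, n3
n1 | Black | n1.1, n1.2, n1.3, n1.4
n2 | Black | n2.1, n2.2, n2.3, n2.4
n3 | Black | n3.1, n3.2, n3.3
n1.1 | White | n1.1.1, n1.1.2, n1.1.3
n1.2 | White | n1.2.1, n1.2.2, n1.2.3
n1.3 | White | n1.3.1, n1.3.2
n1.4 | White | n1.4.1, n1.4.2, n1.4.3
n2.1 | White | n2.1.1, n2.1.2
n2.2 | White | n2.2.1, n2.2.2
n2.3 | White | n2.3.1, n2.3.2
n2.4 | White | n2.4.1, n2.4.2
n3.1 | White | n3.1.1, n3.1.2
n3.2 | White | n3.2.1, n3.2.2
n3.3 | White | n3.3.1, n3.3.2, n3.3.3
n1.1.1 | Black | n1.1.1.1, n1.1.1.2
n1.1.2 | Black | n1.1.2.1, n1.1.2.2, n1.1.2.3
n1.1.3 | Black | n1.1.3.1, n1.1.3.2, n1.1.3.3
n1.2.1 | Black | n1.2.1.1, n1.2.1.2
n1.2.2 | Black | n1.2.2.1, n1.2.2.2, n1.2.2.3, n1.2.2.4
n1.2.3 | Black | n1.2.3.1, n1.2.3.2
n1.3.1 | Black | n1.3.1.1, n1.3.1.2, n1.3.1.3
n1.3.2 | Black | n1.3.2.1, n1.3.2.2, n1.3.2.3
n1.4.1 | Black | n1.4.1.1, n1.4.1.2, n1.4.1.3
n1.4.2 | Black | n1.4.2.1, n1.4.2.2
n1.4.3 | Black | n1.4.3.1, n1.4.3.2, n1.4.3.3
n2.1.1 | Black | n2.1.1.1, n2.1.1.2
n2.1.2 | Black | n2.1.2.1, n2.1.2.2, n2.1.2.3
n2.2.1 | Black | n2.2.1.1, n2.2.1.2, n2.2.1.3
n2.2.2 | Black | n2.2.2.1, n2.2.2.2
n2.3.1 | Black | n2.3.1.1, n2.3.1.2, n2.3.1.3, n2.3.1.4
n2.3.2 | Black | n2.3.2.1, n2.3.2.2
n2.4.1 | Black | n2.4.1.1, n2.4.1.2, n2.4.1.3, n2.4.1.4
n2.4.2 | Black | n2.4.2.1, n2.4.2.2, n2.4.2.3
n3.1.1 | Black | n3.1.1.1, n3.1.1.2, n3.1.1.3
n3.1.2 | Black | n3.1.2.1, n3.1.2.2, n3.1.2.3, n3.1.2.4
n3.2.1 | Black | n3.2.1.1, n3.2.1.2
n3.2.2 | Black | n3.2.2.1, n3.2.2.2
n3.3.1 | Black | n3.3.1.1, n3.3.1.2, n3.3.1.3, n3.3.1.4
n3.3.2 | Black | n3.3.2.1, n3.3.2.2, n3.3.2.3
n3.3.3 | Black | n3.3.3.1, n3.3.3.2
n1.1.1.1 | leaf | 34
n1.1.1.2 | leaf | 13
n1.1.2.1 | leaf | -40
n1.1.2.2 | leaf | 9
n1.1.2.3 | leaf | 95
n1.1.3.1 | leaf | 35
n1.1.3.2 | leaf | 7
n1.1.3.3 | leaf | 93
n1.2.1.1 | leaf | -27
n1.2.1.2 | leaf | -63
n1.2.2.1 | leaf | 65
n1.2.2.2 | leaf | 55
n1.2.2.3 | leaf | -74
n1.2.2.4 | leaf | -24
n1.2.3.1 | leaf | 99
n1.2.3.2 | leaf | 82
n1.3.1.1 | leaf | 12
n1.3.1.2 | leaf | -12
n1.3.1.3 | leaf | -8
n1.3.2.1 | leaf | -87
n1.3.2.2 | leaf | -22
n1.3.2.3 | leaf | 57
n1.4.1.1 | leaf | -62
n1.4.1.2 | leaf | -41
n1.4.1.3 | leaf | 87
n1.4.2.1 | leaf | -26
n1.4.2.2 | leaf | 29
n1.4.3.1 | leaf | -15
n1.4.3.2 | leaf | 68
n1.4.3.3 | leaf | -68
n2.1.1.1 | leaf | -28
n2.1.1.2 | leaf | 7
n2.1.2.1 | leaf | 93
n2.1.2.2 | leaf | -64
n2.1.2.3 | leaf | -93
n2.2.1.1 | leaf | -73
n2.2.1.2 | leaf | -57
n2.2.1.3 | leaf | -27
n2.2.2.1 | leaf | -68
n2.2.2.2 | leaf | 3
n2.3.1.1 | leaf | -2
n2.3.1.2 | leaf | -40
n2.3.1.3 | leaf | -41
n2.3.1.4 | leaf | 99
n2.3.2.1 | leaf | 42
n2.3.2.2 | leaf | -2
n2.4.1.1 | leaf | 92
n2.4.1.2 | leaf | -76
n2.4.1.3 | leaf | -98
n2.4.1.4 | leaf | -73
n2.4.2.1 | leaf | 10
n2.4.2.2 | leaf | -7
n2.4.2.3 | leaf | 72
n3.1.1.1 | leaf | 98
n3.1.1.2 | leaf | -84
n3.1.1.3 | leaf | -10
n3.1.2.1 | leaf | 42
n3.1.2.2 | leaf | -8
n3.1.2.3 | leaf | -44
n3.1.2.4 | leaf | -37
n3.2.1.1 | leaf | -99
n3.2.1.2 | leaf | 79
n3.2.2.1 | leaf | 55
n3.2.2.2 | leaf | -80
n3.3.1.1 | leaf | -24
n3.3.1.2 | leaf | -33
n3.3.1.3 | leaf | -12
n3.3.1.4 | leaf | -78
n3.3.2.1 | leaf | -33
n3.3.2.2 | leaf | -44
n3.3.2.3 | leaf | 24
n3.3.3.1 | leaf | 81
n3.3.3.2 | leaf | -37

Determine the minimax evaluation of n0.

-26

n1.1.1 (Black): min(34, 13) = 13
n1.1.2 (Black): min(-40, 9, 95) = -40
n1.1.3 (Black): min(35, 7, 93) = 7
n1.1 (White): max(13, -40, 7) = 13
n1.2.1 (Black): min(-27, -63) = -63
n1.2.2 (Black): min(65, 55, -74, -24) = -74
n1.2.3 (Black): min(99, 82) = 82
n1.2 (White): max(-63, -74, 82) = 82
n1.3.1 (Black): min(12, -12, -8) = -12
n1.3.2 (Black): min(-87, -22, 57) = -87
n1.3 (White): max(-12, -87) = -12
n1.4.1 (Black): min(-62, -41, 87) = -62
n1.4.2 (Black): min(-26, 29) = -26
n1.4.3 (Black): min(-15, 68, -68) = -68
n1.4 (White): max(-62, -26, -68) = -26
n1 (Black): min(13, 82, -12, -26) = -26
n2.1.1 (Black): min(-28, 7) = -28
n2.1.2 (Black): min(93, -64, -93) = -93
n2.1 (White): max(-28, -93) = -28
n2.2.1 (Black): min(-73, -57, -27) = -73
n2.2.2 (Black): min(-68, 3) = -68
n2.2 (White): max(-73, -68) = -68
n2.3.1 (Black): min(-2, -40, -41, 99) = -41
n2.3.2 (Black): min(42, -2) = -2
n2.3 (White): max(-41, -2) = -2
n2.4.1 (Black): min(92, -76, -98, -73) = -98
n2.4.2 (Black): min(10, -7, 72) = -7
n2.4 (White): max(-98, -7) = -7
n2 (Black): min(-28, -68, -2, -7) = -68
n3.1.1 (Black): min(98, -84, -10) = -84
n3.1.2 (Black): min(42, -8, -44, -37) = -44
n3.1 (White): max(-84, -44) = -44
n3.2.1 (Black): min(-99, 79) = -99
n3.2.2 (Black): min(55, -80) = -80
n3.2 (White): max(-99, -80) = -80
n3.3.1 (Black): min(-24, -33, -12, -78) = -78
n3.3.2 (Black): min(-33, -44, 24) = -44
n3.3.3 (Black): min(81, -37) = -37
n3.3 (White): max(-78, -44, -37) = -37
n3 (Black): min(-44, -80, -37) = -80
n0 (White): max(-26, -68, -80) = -26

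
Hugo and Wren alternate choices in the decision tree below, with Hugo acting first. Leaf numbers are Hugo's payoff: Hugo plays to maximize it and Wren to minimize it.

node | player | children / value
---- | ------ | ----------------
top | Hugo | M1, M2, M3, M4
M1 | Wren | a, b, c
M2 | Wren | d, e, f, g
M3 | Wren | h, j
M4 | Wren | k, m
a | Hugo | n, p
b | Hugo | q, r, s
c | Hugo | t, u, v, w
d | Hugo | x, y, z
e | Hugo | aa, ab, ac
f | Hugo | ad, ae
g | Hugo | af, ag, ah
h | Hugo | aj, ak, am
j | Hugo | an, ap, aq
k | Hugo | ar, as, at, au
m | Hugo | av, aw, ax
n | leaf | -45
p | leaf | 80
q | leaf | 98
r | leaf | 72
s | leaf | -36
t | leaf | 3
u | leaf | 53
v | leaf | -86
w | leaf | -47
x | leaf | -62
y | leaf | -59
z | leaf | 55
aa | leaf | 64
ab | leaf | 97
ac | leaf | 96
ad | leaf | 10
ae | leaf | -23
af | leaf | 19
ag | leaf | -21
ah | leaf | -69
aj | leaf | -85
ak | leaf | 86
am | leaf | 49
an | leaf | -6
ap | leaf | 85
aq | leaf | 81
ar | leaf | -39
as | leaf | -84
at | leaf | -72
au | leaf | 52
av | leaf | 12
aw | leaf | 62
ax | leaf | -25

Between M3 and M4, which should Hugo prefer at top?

h (Hugo): max(-85, 86, 49) = 86
j (Hugo): max(-6, 85, 81) = 85
M3 (Wren): min(86, 85) = 85
k (Hugo): max(-39, -84, -72, 52) = 52
m (Hugo): max(12, 62, -25) = 62
M4 (Wren): min(52, 62) = 52
Hugo prefers the higher value; M3=85, M4=52. M3 is better since 85 > 52.

M3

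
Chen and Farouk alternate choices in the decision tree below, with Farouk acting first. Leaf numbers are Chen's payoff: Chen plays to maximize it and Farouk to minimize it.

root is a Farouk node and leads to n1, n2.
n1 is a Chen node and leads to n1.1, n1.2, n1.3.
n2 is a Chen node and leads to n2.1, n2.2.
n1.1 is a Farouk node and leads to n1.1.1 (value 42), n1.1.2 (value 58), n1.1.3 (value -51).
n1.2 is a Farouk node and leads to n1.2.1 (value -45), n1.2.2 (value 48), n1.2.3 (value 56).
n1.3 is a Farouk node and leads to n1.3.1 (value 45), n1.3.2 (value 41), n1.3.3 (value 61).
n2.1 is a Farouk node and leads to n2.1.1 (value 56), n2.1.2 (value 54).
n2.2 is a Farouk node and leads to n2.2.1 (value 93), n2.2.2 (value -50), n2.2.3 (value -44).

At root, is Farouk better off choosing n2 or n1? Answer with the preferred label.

n2.1 (Farouk): min(56, 54) = 54
n2.2 (Farouk): min(93, -50, -44) = -50
n2 (Chen): max(54, -50) = 54
n1.1 (Farouk): min(42, 58, -51) = -51
n1.2 (Farouk): min(-45, 48, 56) = -45
n1.3 (Farouk): min(45, 41, 61) = 41
n1 (Chen): max(-51, -45, 41) = 41
Farouk prefers the lower value; n2=54, n1=41. n1 is better since 41 < 54.

n1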